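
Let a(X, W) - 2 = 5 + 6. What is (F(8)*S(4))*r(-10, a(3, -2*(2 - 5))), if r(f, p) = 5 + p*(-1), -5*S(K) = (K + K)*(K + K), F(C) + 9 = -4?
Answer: -6656/5 ≈ -1331.2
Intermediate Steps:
F(C) = -13 (F(C) = -9 - 4 = -13)
a(X, W) = 13 (a(X, W) = 2 + (5 + 6) = 2 + 11 = 13)
S(K) = -4*K²/5 (S(K) = -(K + K)*(K + K)/5 = -2*K*2*K/5 = -4*K²/5)
r(f, p) = 5 - p
(F(8)*S(4))*r(-10, a(3, -2*(2 - 5))) = (-(-52)*4²/5)*(5 - 1*13) = (-(-52)*16/5)*(5 - 13) = -13*(-64/5)*(-8) = (832/5)*(-8) = -6656/5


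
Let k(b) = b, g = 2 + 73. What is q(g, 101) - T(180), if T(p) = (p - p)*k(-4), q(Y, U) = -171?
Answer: -171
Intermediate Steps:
g = 75
T(p) = 0 (T(p) = (p - p)*(-4) = 0*(-4) = 0)
q(g, 101) - T(180) = -171 - 1*0 = -171 + 0 = -171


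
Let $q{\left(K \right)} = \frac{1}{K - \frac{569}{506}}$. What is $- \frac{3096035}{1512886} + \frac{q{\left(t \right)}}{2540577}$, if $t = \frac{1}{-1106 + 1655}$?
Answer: $- \frac{817706794420489703}{399574600882453750} \approx -2.0464$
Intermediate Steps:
$t = \frac{1}{549} \approx 0.0018215$
$q{\left(K \right)} = \frac{1}{- \frac{569}{506} + K}$ ($q{\left(K \right)} = \frac{1}{K - \frac{569}{506}} = \frac{1}{- \frac{569}{506} + K}$)
$- \frac{3096035}{1512886} + \frac{q{\left(t \right)}}{2540577} = - \frac{3096035}{1512886} + \frac{506 \frac{1}{-569 + 506 \cdot \frac{1}{549}}}{2540577} = \left(-3096035\right) \frac{1}{1512886} + \frac{506}{-569 + \frac{506}{549}} \cdot \frac{1}{2540577} = - \frac{3096035}{1512886} + \frac{506}{- \frac{311875}{549}} \cdot \frac{1}{2540577} = - \frac{3096035}{1512886} + 506 \left(- \frac{549}{311875}\right) \frac{1}{2540577} = - \frac{3096035}{1512886} - \frac{92598}{264114150625} = - \frac{817706794420489703}{399574600882453750}$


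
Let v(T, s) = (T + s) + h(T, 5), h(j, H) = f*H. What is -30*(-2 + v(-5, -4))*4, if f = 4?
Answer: -1080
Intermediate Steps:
h(j, H) = 4*H
v(T, s) = 20 + T + s (v(T, s) = (T + s) + 4*5 = (T + s) + 20 = 20 + T + s)
-30*(-2 + v(-5, -4))*4 = -30*(-2 + (20 - 5 - 4))*4 = -30*(-2 + 11)*4 = -270*4 = -30*36 = -1080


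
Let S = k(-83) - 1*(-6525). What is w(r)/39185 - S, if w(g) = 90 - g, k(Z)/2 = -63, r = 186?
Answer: -250744911/39185 ≈ -6399.0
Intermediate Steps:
k(Z) = -126 (k(Z) = 2*(-63) = -126)
S = 6399 (S = -126 - 1*(-6525) = -126 + 6525 = 6399)
w(r)/39185 - S = (90 - 1*186)/39185 - 1*6399 = (90 - 186)*(1/39185) - 6399 = -96*1/39185 - 6399 = -96/39185 - 6399 = -250744911/39185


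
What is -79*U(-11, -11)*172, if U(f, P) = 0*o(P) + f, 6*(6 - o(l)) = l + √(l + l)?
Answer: 149468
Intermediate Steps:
o(l) = 6 - l/6 - √2*√l/6 (o(l) = 6 - (l + √(l + l))/6 = 6 - (l + √(2*l))/6 = 6 - (l + √2*√l)/6 = 6 + (-l/6 - √2*√l/6) = 6 - l/6 - √2*√l/6)
U(f, P) = f (U(f, P) = 0*(6 - P/6 - √2*√P/6) + f = 0 + f = f)
-79*U(-11, -11)*172 = -79*(-11)*172 = 869*172 = 149468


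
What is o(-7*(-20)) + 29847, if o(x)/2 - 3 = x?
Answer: 30133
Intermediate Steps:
o(x) = 6 + 2*x
o(-7*(-20)) + 29847 = (6 + 2*(-7*(-20))) + 29847 = (6 + 2*140) + 29847 = (6 + 280) + 29847 = 286 + 29847 = 30133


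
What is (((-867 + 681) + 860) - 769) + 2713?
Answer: 2618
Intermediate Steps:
(((-867 + 681) + 860) - 769) + 2713 = ((-186 + 860) - 769) + 2713 = (674 - 769) + 2713 = -95 + 2713 = 2618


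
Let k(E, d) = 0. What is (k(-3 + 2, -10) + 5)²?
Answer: 25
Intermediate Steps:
(k(-3 + 2, -10) + 5)² = (0 + 5)² = 5² = 25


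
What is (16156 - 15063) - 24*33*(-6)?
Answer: 5845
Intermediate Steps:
(16156 - 15063) - 24*33*(-6) = 1093 - 792*(-6) = 1093 + 4752 = 5845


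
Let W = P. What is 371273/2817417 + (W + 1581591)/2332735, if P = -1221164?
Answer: 1881554678714/6572287245495 ≈ 0.28629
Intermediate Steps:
W = -1221164
371273/2817417 + (W + 1581591)/2332735 = 371273/2817417 + (-1221164 + 1581591)/2332735 = 371273*(1/2817417) + 360427*(1/2332735) = 371273/2817417 + 360427/2332735 = 1881554678714/6572287245495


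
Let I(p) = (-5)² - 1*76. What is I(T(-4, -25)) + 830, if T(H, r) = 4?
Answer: 779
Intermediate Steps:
I(p) = -51 (I(p) = 25 - 76 = -51)
I(T(-4, -25)) + 830 = -51 + 830 = 779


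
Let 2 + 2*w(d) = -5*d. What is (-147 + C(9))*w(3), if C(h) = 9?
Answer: 1173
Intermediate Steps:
w(d) = -1 - 5*d/2 (w(d) = -1 + (-5*d)/2 = -1 - 5*d/2)
(-147 + C(9))*w(3) = (-147 + 9)*(-1 - 5/2*3) = -138*(-1 - 15/2) = -138*(-17/2) = 1173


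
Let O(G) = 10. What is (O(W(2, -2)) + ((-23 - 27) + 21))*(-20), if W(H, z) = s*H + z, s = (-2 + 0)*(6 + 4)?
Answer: 380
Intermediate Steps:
s = -20 (s = -2*10 = -20)
W(H, z) = z - 20*H (W(H, z) = -20*H + z = z - 20*H)
(O(W(2, -2)) + ((-23 - 27) + 21))*(-20) = (10 + ((-23 - 27) + 21))*(-20) = (10 + (-50 + 21))*(-20) = (10 - 29)*(-20) = -19*(-20) = 380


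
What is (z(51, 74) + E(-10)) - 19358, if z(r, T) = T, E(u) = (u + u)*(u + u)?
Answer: -18884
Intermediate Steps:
E(u) = 4*u**2 (E(u) = (2*u)*(2*u) = 4*u**2)
(z(51, 74) + E(-10)) - 19358 = (74 + 4*(-10)**2) - 19358 = (74 + 4*100) - 19358 = (74 + 400) - 19358 = 474 - 19358 = -18884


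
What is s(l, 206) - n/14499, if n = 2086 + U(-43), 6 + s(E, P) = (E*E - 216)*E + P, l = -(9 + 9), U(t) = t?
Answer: -2809811/1611 ≈ -1744.1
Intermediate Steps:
l = -18 (l = -1*18 = -18)
s(E, P) = -6 + P + E*(-216 + E²) (s(E, P) = -6 + ((E*E - 216)*E + P) = -6 + ((E² - 216)*E + P) = -6 + ((-216 + E²)*E + P) = -6 + (E*(-216 + E²) + P) = -6 + (P + E*(-216 + E²)) = -6 + P + E*(-216 + E²))
n = 2043 (n = 2086 - 43 = 2043)
s(l, 206) - n/14499 = (-6 + 206 + (-18)³ - 216*(-18)) - 2043/14499 = (-6 + 206 - 5832 + 3888) - 2043/14499 = -1744 - 1*227/1611 = -1744 - 227/1611 = -2809811/1611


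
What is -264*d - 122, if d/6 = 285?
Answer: -451562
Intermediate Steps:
d = 1710 (d = 6*285 = 1710)
-264*d - 122 = -264*1710 - 122 = -451440 - 122 = -451562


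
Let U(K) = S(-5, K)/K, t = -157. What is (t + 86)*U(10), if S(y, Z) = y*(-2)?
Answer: -71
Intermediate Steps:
S(y, Z) = -2*y
U(K) = 10/K (U(K) = (-2*(-5))/K = 10/K)
(t + 86)*U(10) = (-157 + 86)*(10/10) = -710/10 = -71*1 = -71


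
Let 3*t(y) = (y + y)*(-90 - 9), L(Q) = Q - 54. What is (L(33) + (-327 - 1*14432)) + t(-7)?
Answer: -14318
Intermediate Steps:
L(Q) = -54 + Q
t(y) = -66*y (t(y) = ((y + y)*(-90 - 9))/3 = ((2*y)*(-99))/3 = (-198*y)/3 = -66*y)
(L(33) + (-327 - 1*14432)) + t(-7) = ((-54 + 33) + (-327 - 1*14432)) - 66*(-7) = (-21 + (-327 - 14432)) + 462 = (-21 - 14759) + 462 = -14780 + 462 = -14318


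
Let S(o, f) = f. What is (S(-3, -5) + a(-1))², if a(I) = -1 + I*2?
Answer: 64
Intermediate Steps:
a(I) = -1 + 2*I
(S(-3, -5) + a(-1))² = (-5 + (-1 + 2*(-1)))² = (-5 + (-1 - 2))² = (-5 - 3)² = (-8)² = 64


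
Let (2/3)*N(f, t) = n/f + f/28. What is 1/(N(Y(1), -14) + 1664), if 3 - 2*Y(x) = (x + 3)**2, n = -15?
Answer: 1456/2427317 ≈ 0.00059984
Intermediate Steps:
Y(x) = 3/2 - (3 + x)**2/2 (Y(x) = 3/2 - (x + 3)**2/2 = 3/2 - (3 + x)**2/2)
N(f, t) = -45/(2*f) + 3*f/56 (N(f, t) = 3*(-15/f + f/28)/2 = -45/(2*f) + 3*f/56)
1/(N(Y(1), -14) + 1664) = 1/(3*(-420 + (3/2 - (3 + 1)**2/2)**2)/(56*(3/2 - (3 + 1)**2/2)) + 1664) = 1/(3*(-420 + (3/2 - 1/2*4**2)**2)/(56*(3/2 - 1/2*4**2)) + 1664) = 1/(3*(-420 + (3/2 - 1/2*16)**2)/(56*(3/2 - 1/2*16)) + 1664) = 1/(3*(-420 + (3/2 - 8)**2)/(56*(3/2 - 8)) + 1664) = 1/(3*(-420 + (-13/2)**2)/(56*(-13/2)) + 1664) = 1/((3/56)*(-2/13)*(-420 + 169/4) + 1664) = 1/((3/56)*(-2/13)*(-1511/4) + 1664) = 1/(4533/1456 + 1664) = 1/(2427317/1456) = 1456/2427317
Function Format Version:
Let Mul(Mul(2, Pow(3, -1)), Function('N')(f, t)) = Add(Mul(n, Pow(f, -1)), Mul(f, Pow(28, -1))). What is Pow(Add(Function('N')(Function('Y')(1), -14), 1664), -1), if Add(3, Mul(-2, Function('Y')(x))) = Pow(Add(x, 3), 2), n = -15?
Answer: Rational(1456, 2427317) ≈ 0.00059984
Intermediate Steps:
Function('Y')(x) = Add(Rational(3, 2), Mul(Rational(-1, 2), Pow(Add(3, x), 2))) (Function('Y')(x) = Add(Rational(3, 2), Mul(Rational(-1, 2), Pow(Add(x, 3), 2))) = Add(Rational(3, 2), Mul(Rational(-1, 2), Pow(Add(3, x), 2))))
Function('N')(f, t) = Add(Mul(Rational(-45, 2), Pow(f, -1)), Mul(Rational(3, 56), f)) (Function('N')(f, t) = Mul(Rational(3, 2), Add(Mul(-15, Pow(f, -1)), Mul(f, Pow(28, -1)))) = Mul(Rational(3, 2), Add(Mul(-15, Pow(f, -1)), Mul(f, Rational(1, 28)))) = Mul(Rational(3, 2), Add(Mul(-15, Pow(f, -1)), Mul(Rational(1, 28), f))) = Add(Mul(Rational(-45, 2), Pow(f, -1)), Mul(Rational(3, 56), f)))
Pow(Add(Function('N')(Function('Y')(1), -14), 1664), -1) = Pow(Add(Mul(Rational(3, 56), Pow(Add(Rational(3, 2), Mul(Rational(-1, 2), Pow(Add(3, 1), 2))), -1), Add(-420, Pow(Add(Rational(3, 2), Mul(Rational(-1, 2), Pow(Add(3, 1), 2))), 2))), 1664), -1) = Pow(Add(Mul(Rational(3, 56), Pow(Add(Rational(3, 2), Mul(Rational(-1, 2), Pow(4, 2))), -1), Add(-420, Pow(Add(Rational(3, 2), Mul(Rational(-1, 2), Pow(4, 2))), 2))), 1664), -1) = Pow(Add(Mul(Rational(3, 56), Pow(Add(Rational(3, 2), Mul(Rational(-1, 2), 16)), -1), Add(-420, Pow(Add(Rational(3, 2), Mul(Rational(-1, 2), 16)), 2))), 1664), -1) = Pow(Add(Mul(Rational(3, 56), Pow(Add(Rational(3, 2), -8), -1), Add(-420, Pow(Add(Rational(3, 2), -8), 2))), 1664), -1) = Pow(Add(Mul(Rational(3, 56), Pow(Rational(-13, 2), -1), Add(-420, Pow(Rational(-13, 2), 2))), 1664), -1) = Pow(Add(Mul(Rational(3, 56), Rational(-2, 13), Add(-420, Rational(169, 4))), 1664), -1) = Pow(Add(Mul(Rational(3, 56), Rational(-2, 13), Rational(-1511, 4)), 1664), -1) = Pow(Add(Rational(4533, 1456), 1664), -1) = Pow(Rational(2427317, 1456), -1) = Rational(1456, 2427317)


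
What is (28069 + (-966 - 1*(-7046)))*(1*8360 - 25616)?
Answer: -589275144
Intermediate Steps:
(28069 + (-966 - 1*(-7046)))*(1*8360 - 25616) = (28069 + (-966 + 7046))*(8360 - 25616) = (28069 + 6080)*(-17256) = 34149*(-17256) = -589275144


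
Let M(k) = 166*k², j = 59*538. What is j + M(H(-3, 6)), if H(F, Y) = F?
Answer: 33236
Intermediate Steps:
j = 31742
j + M(H(-3, 6)) = 31742 + 166*(-3)² = 31742 + 166*9 = 31742 + 1494 = 33236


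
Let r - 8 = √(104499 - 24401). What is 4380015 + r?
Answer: 4380023 + √80098 ≈ 4.3803e+6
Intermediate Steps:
r = 8 + √80098 (r = 8 + √(104499 - 24401) = 8 + √80098 ≈ 291.02)
4380015 + r = 4380015 + (8 + √80098) = 4380023 + √80098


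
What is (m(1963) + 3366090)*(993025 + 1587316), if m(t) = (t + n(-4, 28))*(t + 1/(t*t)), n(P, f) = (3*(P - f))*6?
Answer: 60540686703850402126/3853369 ≈ 1.5711e+13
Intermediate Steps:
n(P, f) = -18*f + 18*P (n(P, f) = (-3*f + 3*P)*6 = -18*f + 18*P)
m(t) = (-576 + t)*(t + t⁻²) (m(t) = (t + (-18*28 + 18*(-4)))*(t + 1/(t*t)) = (t + (-504 - 72))*(t + 1/(t²)) = (t - 576)*(t + t⁻²) = (-576 + t)*(t + t⁻²))
(m(1963) + 3366090)*(993025 + 1587316) = ((-576 + 1963 + 1963³*(-576 + 1963))/1963² + 3366090)*(993025 + 1587316) = ((-576 + 1963 + 7564163347*1387)/3853369 + 3366090)*2580341 = ((-576 + 1963 + 10491494562289)/3853369 + 3366090)*2580341 = ((1/3853369)*10491494563676 + 3366090)*2580341 = (10491494563676/3853369 + 3366090)*2580341 = (23462281420886/3853369)*2580341 = 60540686703850402126/3853369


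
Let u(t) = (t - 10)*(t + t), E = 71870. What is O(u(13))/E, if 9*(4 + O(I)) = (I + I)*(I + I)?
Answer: 270/7187 ≈ 0.037568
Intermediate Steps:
u(t) = 2*t*(-10 + t) (u(t) = (-10 + t)*(2*t) = 2*t*(-10 + t))
O(I) = -4 + 4*I²/9 (O(I) = -4 + ((I + I)*(I + I))/9 = -4 + ((2*I)*(2*I))/9 = -4 + (4*I²)/9 = -4 + 4*I²/9)
O(u(13))/E = (-4 + 4*(2*13*(-10 + 13))²/9)/71870 = (-4 + 4*(2*13*3)²/9)*(1/71870) = (-4 + (4/9)*78²)*(1/71870) = (-4 + (4/9)*6084)*(1/71870) = (-4 + 2704)*(1/71870) = 2700*(1/71870) = 270/7187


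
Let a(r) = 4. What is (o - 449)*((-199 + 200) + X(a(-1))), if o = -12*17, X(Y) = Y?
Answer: -3265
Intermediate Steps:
o = -204
(o - 449)*((-199 + 200) + X(a(-1))) = (-204 - 449)*((-199 + 200) + 4) = -653*(1 + 4) = -653*5 = -3265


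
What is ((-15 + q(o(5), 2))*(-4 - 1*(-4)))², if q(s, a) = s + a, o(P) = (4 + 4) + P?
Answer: 0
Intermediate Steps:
o(P) = 8 + P
q(s, a) = a + s
((-15 + q(o(5), 2))*(-4 - 1*(-4)))² = ((-15 + (2 + (8 + 5)))*(-4 - 1*(-4)))² = ((-15 + (2 + 13))*(-4 + 4))² = ((-15 + 15)*0)² = (0*0)² = 0² = 0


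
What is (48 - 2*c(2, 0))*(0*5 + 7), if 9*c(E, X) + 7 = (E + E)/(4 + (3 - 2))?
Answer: 15554/45 ≈ 345.64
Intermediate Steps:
c(E, X) = -7/9 + 2*E/45 (c(E, X) = -7/9 + ((E + E)/(4 + (3 - 2)))/9 = -7/9 + ((2*E)/(4 + 1))/9 = -7/9 + ((2*E)/5)/9 = -7/9 + ((2*E)*(⅕))/9 = -7/9 + (2*E/5)/9 = -7/9 + 2*E/45)
(48 - 2*c(2, 0))*(0*5 + 7) = (48 - 2*(-7/9 + (2/45)*2))*(0*5 + 7) = (48 - 2*(-7/9 + 4/45))*(0 + 7) = (48 - 2*(-31/45))*7 = (48 + 62/45)*7 = (2222/45)*7 = 15554/45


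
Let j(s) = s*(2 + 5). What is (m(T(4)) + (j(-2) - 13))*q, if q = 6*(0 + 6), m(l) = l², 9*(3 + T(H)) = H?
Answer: -6632/9 ≈ -736.89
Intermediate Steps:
T(H) = -3 + H/9
j(s) = 7*s (j(s) = s*7 = 7*s)
q = 36 (q = 6*6 = 36)
(m(T(4)) + (j(-2) - 13))*q = ((-3 + (⅑)*4)² + (7*(-2) - 13))*36 = ((-3 + 4/9)² + (-14 - 13))*36 = ((-23/9)² - 27)*36 = (529/81 - 27)*36 = -1658/81*36 = -6632/9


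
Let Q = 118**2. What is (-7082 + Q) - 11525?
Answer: -4683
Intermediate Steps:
Q = 13924
(-7082 + Q) - 11525 = (-7082 + 13924) - 11525 = 6842 - 11525 = -4683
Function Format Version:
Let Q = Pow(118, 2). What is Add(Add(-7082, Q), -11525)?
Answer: -4683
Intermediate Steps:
Q = 13924
Add(Add(-7082, Q), -11525) = Add(Add(-7082, 13924), -11525) = Add(6842, -11525) = -4683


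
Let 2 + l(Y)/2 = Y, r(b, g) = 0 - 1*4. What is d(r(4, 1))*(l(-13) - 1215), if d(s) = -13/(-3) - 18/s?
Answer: -21995/2 ≈ -10998.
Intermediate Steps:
r(b, g) = -4 (r(b, g) = 0 - 4 = -4)
l(Y) = -4 + 2*Y
d(s) = 13/3 - 18/s (d(s) = -13*(-⅓) - 18/s = 13/3 - 18/s)
d(r(4, 1))*(l(-13) - 1215) = (13/3 - 18/(-4))*((-4 + 2*(-13)) - 1215) = (13/3 - 18*(-¼))*((-4 - 26) - 1215) = (13/3 + 9/2)*(-30 - 1215) = (53/6)*(-1245) = -21995/2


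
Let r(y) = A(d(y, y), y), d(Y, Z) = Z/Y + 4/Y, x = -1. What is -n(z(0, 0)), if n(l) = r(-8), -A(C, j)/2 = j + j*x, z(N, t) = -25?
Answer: 0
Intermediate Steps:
d(Y, Z) = 4/Y + Z/Y
A(C, j) = 0 (A(C, j) = -2*(j + j*(-1)) = -2*(j - j) = -2*0 = 0)
r(y) = 0
n(l) = 0
-n(z(0, 0)) = -1*0 = 0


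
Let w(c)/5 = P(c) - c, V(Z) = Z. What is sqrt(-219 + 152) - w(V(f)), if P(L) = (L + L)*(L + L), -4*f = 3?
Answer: -15 + I*sqrt(67) ≈ -15.0 + 8.1853*I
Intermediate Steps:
f = -3/4 (f = -1/4*3 = -3/4 ≈ -0.75000)
P(L) = 4*L**2 (P(L) = (2*L)*(2*L) = 4*L**2)
w(c) = -5*c + 20*c**2 (w(c) = 5*(4*c**2 - c) = 5*(-c + 4*c**2) = -5*c + 20*c**2)
sqrt(-219 + 152) - w(V(f)) = sqrt(-219 + 152) - 5*(-3)*(-1 + 4*(-3/4))/4 = sqrt(-67) - 5*(-3)*(-1 - 3)/4 = I*sqrt(67) - 5*(-3)*(-4)/4 = I*sqrt(67) - 1*15 = I*sqrt(67) - 15 = -15 + I*sqrt(67)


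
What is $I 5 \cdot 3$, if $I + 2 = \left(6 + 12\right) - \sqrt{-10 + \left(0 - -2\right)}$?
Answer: $240 - 30 i \sqrt{2} \approx 240.0 - 42.426 i$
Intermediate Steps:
$I = 16 - 2 i \sqrt{2}$ ($I = -2 + \left(\left(6 + 12\right) - \sqrt{-10 + \left(0 - -2\right)}\right) = -2 + \left(18 - \sqrt{-10 + \left(0 + 2\right)}\right) = -2 + \left(18 - \sqrt{-10 + 2}\right) = -2 + \left(18 - \sqrt{-8}\right) = -2 + \left(18 - 2 i \sqrt{2}\right) = 16 - 2 i \sqrt{2} \approx 16.0 - 2.8284 i$)
$I 5 \cdot 3 = \left(16 - 2 i \sqrt{2}\right) 5 \cdot 3 = \left(80 - 10 i \sqrt{2}\right) 3 = 240 - 30 i \sqrt{2}$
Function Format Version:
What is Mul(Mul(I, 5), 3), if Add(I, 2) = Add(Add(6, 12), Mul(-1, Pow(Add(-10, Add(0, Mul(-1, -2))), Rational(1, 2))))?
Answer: Add(240, Mul(-30, I, Pow(2, Rational(1, 2)))) ≈ Add(240.00, Mul(-42.426, I))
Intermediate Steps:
I = Add(16, Mul(-2, I, Pow(2, Rational(1, 2)))) (I = Add(-2, Add(Add(6, 12), Mul(-1, Pow(Add(-10, Add(0, Mul(-1, -2))), Rational(1, 2))))) = Add(-2, Add(18, Mul(-1, Pow(Add(-10, Add(0, 2)), Rational(1, 2))))) = Add(-2, Add(18, Mul(-1, Pow(Add(-10, 2), Rational(1, 2))))) = Add(-2, Add(18, Mul(-1, Pow(-8, Rational(1, 2))))) = Add(-2, Add(18, Mul(-1, Mul(2, I, Pow(2, Rational(1, 2)))))) = Add(-2, Add(18, Mul(-2, I, Pow(2, Rational(1, 2))))) = Add(16, Mul(-2, I, Pow(2, Rational(1, 2)))) ≈ Add(16.000, Mul(-2.8284, I)))
Mul(Mul(I, 5), 3) = Mul(Mul(Add(16, Mul(-2, I, Pow(2, Rational(1, 2)))), 5), 3) = Mul(Add(80, Mul(-10, I, Pow(2, Rational(1, 2)))), 3) = Add(240, Mul(-30, I, Pow(2, Rational(1, 2))))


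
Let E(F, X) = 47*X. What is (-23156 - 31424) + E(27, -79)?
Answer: -58293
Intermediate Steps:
(-23156 - 31424) + E(27, -79) = (-23156 - 31424) + 47*(-79) = -54580 - 3713 = -58293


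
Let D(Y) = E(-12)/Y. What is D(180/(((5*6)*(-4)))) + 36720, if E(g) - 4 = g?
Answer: 110176/3 ≈ 36725.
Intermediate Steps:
E(g) = 4 + g
D(Y) = -8/Y (D(Y) = (4 - 12)/Y = -8/Y)
D(180/(((5*6)*(-4)))) + 36720 = -8/(180/(((5*6)*(-4)))) + 36720 = -8/(180/((30*(-4)))) + 36720 = -8/(180/(-120)) + 36720 = -8/(180*(-1/120)) + 36720 = -8/(-3/2) + 36720 = -8*(-2/3) + 36720 = 16/3 + 36720 = 110176/3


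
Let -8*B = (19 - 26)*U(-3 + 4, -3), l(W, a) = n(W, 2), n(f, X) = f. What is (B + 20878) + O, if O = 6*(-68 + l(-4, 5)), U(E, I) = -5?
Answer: 163533/8 ≈ 20442.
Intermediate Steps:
l(W, a) = W
B = -35/8 (B = -(19 - 26)*(-5)/8 = -(-7)*(-5)/8 = -1/8*35 = -35/8 ≈ -4.3750)
O = -432 (O = 6*(-68 - 4) = 6*(-72) = -432)
(B + 20878) + O = (-35/8 + 20878) - 432 = 166989/8 - 432 = 163533/8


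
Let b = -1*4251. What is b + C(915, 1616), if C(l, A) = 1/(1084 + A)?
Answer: -11477699/2700 ≈ -4251.0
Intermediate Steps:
b = -4251
b + C(915, 1616) = -4251 + 1/(1084 + 1616) = -4251 + 1/2700 = -11477699/2700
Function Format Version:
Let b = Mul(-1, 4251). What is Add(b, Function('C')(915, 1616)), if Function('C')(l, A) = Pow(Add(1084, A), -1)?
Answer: Rational(-11477699, 2700) ≈ -4251.0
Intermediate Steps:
b = -4251
Add(b, Function('C')(915, 1616)) = Add(-4251, Pow(Add(1084, 1616), -1)) = Add(-4251, Pow(2700, -1)) = Add(-4251, Rational(1, 2700)) = Rational(-11477699, 2700)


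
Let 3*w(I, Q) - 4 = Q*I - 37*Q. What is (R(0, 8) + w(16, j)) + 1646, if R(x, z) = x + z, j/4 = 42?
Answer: 1438/3 ≈ 479.33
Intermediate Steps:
j = 168 (j = 4*42 = 168)
w(I, Q) = 4/3 - 37*Q/3 + I*Q/3 (w(I, Q) = 4/3 + (Q*I - 37*Q)/3 = 4/3 + (I*Q - 37*Q)/3 = 4/3 + (-37*Q + I*Q)/3 = 4/3 + (-37*Q/3 + I*Q/3) = 4/3 - 37*Q/3 + I*Q/3)
(R(0, 8) + w(16, j)) + 1646 = ((0 + 8) + (4/3 - 37/3*168 + (1/3)*16*168)) + 1646 = (8 + (4/3 - 2072 + 896)) + 1646 = (8 - 3524/3) + 1646 = -3500/3 + 1646 = 1438/3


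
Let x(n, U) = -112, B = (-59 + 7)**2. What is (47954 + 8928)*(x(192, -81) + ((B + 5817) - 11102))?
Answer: -153183226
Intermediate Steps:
B = 2704 (B = (-52)**2 = 2704)
(47954 + 8928)*(x(192, -81) + ((B + 5817) - 11102)) = (47954 + 8928)*(-112 + ((2704 + 5817) - 11102)) = 56882*(-112 + (8521 - 11102)) = 56882*(-112 - 2581) = 56882*(-2693) = -153183226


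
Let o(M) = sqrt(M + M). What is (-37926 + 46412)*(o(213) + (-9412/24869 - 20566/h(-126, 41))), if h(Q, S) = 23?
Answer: -334003953260/43999 + 8486*sqrt(426) ≈ -7.4160e+6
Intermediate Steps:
o(M) = sqrt(2)*sqrt(M) (o(M) = sqrt(2*M) = sqrt(2)*sqrt(M))
(-37926 + 46412)*(o(213) + (-9412/24869 - 20566/h(-126, 41))) = (-37926 + 46412)*(sqrt(2)*sqrt(213) + (-9412/24869 - 20566/23)) = 8486*(sqrt(426) + (-9412*1/24869 - 20566*1/23)) = 8486*(sqrt(426) + (-724/1913 - 20566/23)) = 8486*(sqrt(426) - 39359410/43999) = 8486*(-39359410/43999 + sqrt(426)) = -334003953260/43999 + 8486*sqrt(426)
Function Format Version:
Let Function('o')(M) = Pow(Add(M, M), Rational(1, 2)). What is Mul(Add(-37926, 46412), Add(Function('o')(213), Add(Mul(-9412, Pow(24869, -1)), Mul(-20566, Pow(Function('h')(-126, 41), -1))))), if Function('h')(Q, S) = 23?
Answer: Add(Rational(-334003953260, 43999), Mul(8486, Pow(426, Rational(1, 2)))) ≈ -7.4160e+6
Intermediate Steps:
Function('o')(M) = Mul(Pow(2, Rational(1, 2)), Pow(M, Rational(1, 2))) (Function('o')(M) = Pow(Mul(2, M), Rational(1, 2)) = Mul(Pow(2, Rational(1, 2)), Pow(M, Rational(1, 2))))
Mul(Add(-37926, 46412), Add(Function('o')(213), Add(Mul(-9412, Pow(24869, -1)), Mul(-20566, Pow(Function('h')(-126, 41), -1))))) = Mul(Add(-37926, 46412), Add(Mul(Pow(2, Rational(1, 2)), Pow(213, Rational(1, 2))), Add(Mul(-9412, Pow(24869, -1)), Mul(-20566, Pow(23, -1))))) = Mul(8486, Add(Pow(426, Rational(1, 2)), Add(Mul(-9412, Rational(1, 24869)), Mul(-20566, Rational(1, 23))))) = Mul(8486, Add(Pow(426, Rational(1, 2)), Add(Rational(-724, 1913), Rational(-20566, 23)))) = Mul(8486, Add(Pow(426, Rational(1, 2)), Rational(-39359410, 43999))) = Mul(8486, Add(Rational(-39359410, 43999), Pow(426, Rational(1, 2)))) = Add(Rational(-334003953260, 43999), Mul(8486, Pow(426, Rational(1, 2))))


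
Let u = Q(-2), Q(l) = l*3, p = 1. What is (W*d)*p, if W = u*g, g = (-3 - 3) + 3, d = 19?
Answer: 342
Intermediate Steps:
Q(l) = 3*l
u = -6 (u = 3*(-2) = -6)
g = -3 (g = -6 + 3 = -3)
W = 18 (W = -6*(-3) = 18)
(W*d)*p = (18*19)*1 = 342*1 = 342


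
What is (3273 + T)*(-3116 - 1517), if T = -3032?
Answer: -1116553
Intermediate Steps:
(3273 + T)*(-3116 - 1517) = (3273 - 3032)*(-3116 - 1517) = 241*(-4633) = -1116553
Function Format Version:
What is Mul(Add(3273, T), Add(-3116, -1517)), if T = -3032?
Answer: -1116553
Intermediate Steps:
Mul(Add(3273, T), Add(-3116, -1517)) = Mul(Add(3273, -3032), Add(-3116, -1517)) = Mul(241, -4633) = -1116553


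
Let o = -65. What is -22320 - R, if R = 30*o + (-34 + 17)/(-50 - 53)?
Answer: -2098127/103 ≈ -20370.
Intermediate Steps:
R = -200833/103 (R = 30*(-65) + (-34 + 17)/(-50 - 53) = -1950 - 17/(-103) = -1950 - 17*(-1/103) = -1950 + 17/103 = -200833/103 ≈ -1949.8)
-22320 - R = -22320 - 1*(-200833/103) = -22320 + 200833/103 = -2098127/103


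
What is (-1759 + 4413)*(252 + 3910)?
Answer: 11045948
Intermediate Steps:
(-1759 + 4413)*(252 + 3910) = 2654*4162 = 11045948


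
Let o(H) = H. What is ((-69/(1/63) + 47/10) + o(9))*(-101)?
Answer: 4376633/10 ≈ 4.3766e+5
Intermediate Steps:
((-69/(1/63) + 47/10) + o(9))*(-101) = ((-69/(1/63) + 47/10) + 9)*(-101) = ((-69/1/63 + 47*(⅒)) + 9)*(-101) = ((-69*63 + 47/10) + 9)*(-101) = ((-4347 + 47/10) + 9)*(-101) = (-43423/10 + 9)*(-101) = -43333/10*(-101) = 4376633/10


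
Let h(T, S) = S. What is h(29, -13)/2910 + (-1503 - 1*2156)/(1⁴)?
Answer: -10647703/2910 ≈ -3659.0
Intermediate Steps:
h(29, -13)/2910 + (-1503 - 1*2156)/(1⁴) = -13/2910 + (-1503 - 1*2156)/(1⁴) = -13*1/2910 + (-1503 - 2156)/1 = -13/2910 - 3659*1 = -13/2910 - 3659 = -10647703/2910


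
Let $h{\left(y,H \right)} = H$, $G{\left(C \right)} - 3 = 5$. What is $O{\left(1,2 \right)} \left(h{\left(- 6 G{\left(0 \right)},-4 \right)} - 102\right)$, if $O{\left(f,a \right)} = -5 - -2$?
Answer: $318$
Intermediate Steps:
$G{\left(C \right)} = 8$ ($G{\left(C \right)} = 3 + 5 = 8$)
$O{\left(f,a \right)} = -3$ ($O{\left(f,a \right)} = -5 + 2 = -3$)
$O{\left(1,2 \right)} \left(h{\left(- 6 G{\left(0 \right)},-4 \right)} - 102\right) = - 3 \left(-4 - 102\right) = \left(-3\right) \left(-106\right) = 318$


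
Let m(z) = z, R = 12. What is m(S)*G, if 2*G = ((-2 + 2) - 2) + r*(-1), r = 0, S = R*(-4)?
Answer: 48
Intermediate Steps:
S = -48 (S = 12*(-4) = -48)
G = -1 (G = (((-2 + 2) - 2) + 0*(-1))/2 = ((0 - 2) + 0)/2 = (-2 + 0)/2 = (½)*(-2) = -1)
m(S)*G = -48*(-1) = 48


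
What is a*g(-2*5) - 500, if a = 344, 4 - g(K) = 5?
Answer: -844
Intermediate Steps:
g(K) = -1 (g(K) = 4 - 1*5 = 4 - 5 = -1)
a*g(-2*5) - 500 = 344*(-1) - 500 = -344 - 500 = -844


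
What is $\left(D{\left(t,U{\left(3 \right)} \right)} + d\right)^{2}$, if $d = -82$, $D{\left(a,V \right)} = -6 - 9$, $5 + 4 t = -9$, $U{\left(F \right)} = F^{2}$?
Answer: $9409$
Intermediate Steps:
$t = - \frac{7}{2}$ ($t = - \frac{5}{4} + \frac{1}{4} \left(-9\right) = - \frac{5}{4} - \frac{9}{4} = - \frac{7}{2} \approx -3.5$)
$D{\left(a,V \right)} = -15$ ($D{\left(a,V \right)} = -6 - 9 = -15$)
$\left(D{\left(t,U{\left(3 \right)} \right)} + d\right)^{2} = \left(-15 - 82\right)^{2} = \left(-97\right)^{2} = 9409$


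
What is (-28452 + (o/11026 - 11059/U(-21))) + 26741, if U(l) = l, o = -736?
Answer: -137127064/115773 ≈ -1184.4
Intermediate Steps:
(-28452 + (o/11026 - 11059/U(-21))) + 26741 = (-28452 + (-736/11026 - 11059/(-21))) + 26741 = (-28452 + (-736*1/11026 - 11059*(-1/21))) + 26741 = (-28452 + (-368/5513 + 11059/21)) + 26741 = (-28452 + 60960539/115773) + 26741 = -3233012857/115773 + 26741 = -137127064/115773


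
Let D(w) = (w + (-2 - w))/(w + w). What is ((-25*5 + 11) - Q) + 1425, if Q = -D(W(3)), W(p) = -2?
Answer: 2623/2 ≈ 1311.5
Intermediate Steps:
D(w) = -1/w (D(w) = -2*1/(2*w) = -1/w)
Q = -½ (Q = -(-1)/(-2) = -(-1)*(-1)/2 = -1*½ = -½ ≈ -0.50000)
((-25*5 + 11) - Q) + 1425 = ((-25*5 + 11) - 1*(-½)) + 1425 = ((-125 + 11) + ½) + 1425 = (-114 + ½) + 1425 = -227/2 + 1425 = 2623/2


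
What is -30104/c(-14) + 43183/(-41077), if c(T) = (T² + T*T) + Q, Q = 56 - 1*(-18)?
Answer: -628352643/9570941 ≈ -65.652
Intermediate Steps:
Q = 74 (Q = 56 + 18 = 74)
c(T) = 74 + 2*T² (c(T) = (T² + T*T) + 74 = (T² + T²) + 74 = 2*T² + 74 = 74 + 2*T²)
-30104/c(-14) + 43183/(-41077) = -30104/(74 + 2*(-14)²) + 43183/(-41077) = -30104/(74 + 2*196) + 43183*(-1/41077) = -30104/(74 + 392) - 43183/41077 = -30104/466 - 43183/41077 = -30104*1/466 - 43183/41077 = -15052/233 - 43183/41077 = -628352643/9570941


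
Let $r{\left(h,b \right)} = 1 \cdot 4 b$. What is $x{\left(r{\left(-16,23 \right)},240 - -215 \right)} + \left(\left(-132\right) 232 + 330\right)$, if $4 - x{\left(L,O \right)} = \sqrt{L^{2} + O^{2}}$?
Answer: $-30290 - \sqrt{215489} \approx -30754.0$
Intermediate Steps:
$r{\left(h,b \right)} = 4 b$
$x{\left(L,O \right)} = 4 - \sqrt{L^{2} + O^{2}}$
$x{\left(r{\left(-16,23 \right)},240 - -215 \right)} + \left(\left(-132\right) 232 + 330\right) = \left(4 - \sqrt{\left(4 \cdot 23\right)^{2} + \left(240 - -215\right)^{2}}\right) + \left(\left(-132\right) 232 + 330\right) = \left(4 - \sqrt{92^{2} + \left(240 + 215\right)^{2}}\right) + \left(-30624 + 330\right) = \left(4 - \sqrt{8464 + 455^{2}}\right) - 30294 = \left(4 - \sqrt{8464 + 207025}\right) - 30294 = \left(4 - \sqrt{215489}\right) - 30294 = -30290 - \sqrt{215489}$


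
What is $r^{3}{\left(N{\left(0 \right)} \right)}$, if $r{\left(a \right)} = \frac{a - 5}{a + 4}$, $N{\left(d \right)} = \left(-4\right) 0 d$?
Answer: $- \frac{125}{64} \approx -1.9531$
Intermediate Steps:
$N{\left(d \right)} = 0$ ($N{\left(d \right)} = 0 d = 0$)
$r{\left(a \right)} = \frac{-5 + a}{4 + a}$
$r^{3}{\left(N{\left(0 \right)} \right)} = \left(\frac{-5 + 0}{4 + 0}\right)^{3} = \left(\frac{1}{4} \left(-5\right)\right)^{3} = \left(- \frac{5}{4}\right)^{3} = - \frac{125}{64}$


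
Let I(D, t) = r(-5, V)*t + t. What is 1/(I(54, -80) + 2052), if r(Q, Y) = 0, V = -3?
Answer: 1/1972 ≈ 0.00050710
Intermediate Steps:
I(D, t) = t (I(D, t) = 0*t + t = 0 + t = t)
1/(I(54, -80) + 2052) = 1/(-80 + 2052) = 1/1972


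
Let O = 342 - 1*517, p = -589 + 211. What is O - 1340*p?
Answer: 506345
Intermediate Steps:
p = -378
O = -175 (O = 342 - 517 = -175)
O - 1340*p = -175 - 1340*(-378) = -175 + 506520 = 506345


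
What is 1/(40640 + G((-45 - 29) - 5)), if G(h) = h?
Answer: 1/40561 ≈ 2.4654e-5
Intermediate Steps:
1/(40640 + G((-45 - 29) - 5)) = 1/(40640 + ((-45 - 29) - 5)) = 1/(40640 + (-74 - 5)) = 1/(40640 - 79) = 1/40561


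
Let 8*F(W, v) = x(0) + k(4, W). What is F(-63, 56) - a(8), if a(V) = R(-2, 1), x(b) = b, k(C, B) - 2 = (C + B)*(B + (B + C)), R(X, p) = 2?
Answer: 898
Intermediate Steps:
k(C, B) = 2 + (B + C)*(C + 2*B) (k(C, B) = 2 + (C + B)*(B + (B + C)) = 2 + (B + C)*(C + 2*B))
a(V) = 2
F(W, v) = 9/4 + W**2/4 + 3*W/2 (F(W, v) = (0 + (2 + 4**2 + 2*W**2 + 3*W*4))/8 = (0 + (2 + 16 + 2*W**2 + 12*W))/8 = (0 + (18 + 2*W**2 + 12*W))/8 = (18 + 2*W**2 + 12*W)/8 = 9/4 + W**2/4 + 3*W/2)
F(-63, 56) - a(8) = (9/4 + (1/4)*(-63)**2 + (3/2)*(-63)) - 1*2 = (9/4 + (1/4)*3969 - 189/2) - 2 = (9/4 + 3969/4 - 189/2) - 2 = 900 - 2 = 898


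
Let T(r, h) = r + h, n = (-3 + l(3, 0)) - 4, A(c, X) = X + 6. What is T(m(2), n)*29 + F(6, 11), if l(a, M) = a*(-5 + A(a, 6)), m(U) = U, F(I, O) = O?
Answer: 475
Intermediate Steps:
A(c, X) = 6 + X
l(a, M) = 7*a (l(a, M) = a*(-5 + (6 + 6)) = a*(-5 + 12) = a*7 = 7*a)
n = 14 (n = (-3 + 7*3) - 4 = (-3 + 21) - 4 = 18 - 4 = 14)
T(r, h) = h + r
T(m(2), n)*29 + F(6, 11) = (14 + 2)*29 + 11 = 16*29 + 11 = 464 + 11 = 475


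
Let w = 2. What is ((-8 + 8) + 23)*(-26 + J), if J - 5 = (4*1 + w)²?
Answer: 345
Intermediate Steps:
J = 41 (J = 5 + (4*1 + 2)² = 5 + (4 + 2)² = 5 + 6² = 5 + 36 = 41)
((-8 + 8) + 23)*(-26 + J) = ((-8 + 8) + 23)*(-26 + 41) = (0 + 23)*15 = 23*15 = 345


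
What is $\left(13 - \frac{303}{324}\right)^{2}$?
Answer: $\frac{1697809}{11664} \approx 145.56$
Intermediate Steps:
$\left(13 - \frac{303}{324}\right)^{2} = \left(13 - \frac{101}{108}\right)^{2} = \left(\frac{1303}{108}\right)^{2} = \frac{1697809}{11664}$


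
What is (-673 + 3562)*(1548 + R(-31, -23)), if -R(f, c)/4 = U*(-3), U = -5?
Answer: 4298832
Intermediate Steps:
R(f, c) = -60 (R(f, c) = -(-20)*(-3) = -4*15 = -60)
(-673 + 3562)*(1548 + R(-31, -23)) = (-673 + 3562)*(1548 - 60) = 2889*1488 = 4298832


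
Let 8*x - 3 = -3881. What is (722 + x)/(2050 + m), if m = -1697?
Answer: 949/1412 ≈ 0.67210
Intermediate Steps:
x = -1939/4 (x = 3/8 + (1/8)*(-3881) = 3/8 - 3881/8 = -1939/4 ≈ -484.75)
(722 + x)/(2050 + m) = (722 - 1939/4)/(2050 - 1697) = (949/4)/353 = (949/4)*(1/353) = 949/1412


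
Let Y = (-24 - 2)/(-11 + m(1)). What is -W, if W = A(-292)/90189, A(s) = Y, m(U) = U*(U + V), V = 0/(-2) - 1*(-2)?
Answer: -13/360756 ≈ -3.6035e-5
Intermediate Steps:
V = 2 (V = 0*(-½) + 2 = 0 + 2 = 2)
m(U) = U*(2 + U) (m(U) = U*(U + 2) = U*(2 + U))
Y = 13/4 (Y = (-24 - 2)/(-11 + 1*(2 + 1)) = -26/(-11 + 1*3) = -26/(-11 + 3) = -26/(-8) = -26*(-⅛) = 13/4 ≈ 3.2500)
A(s) = 13/4
W = 13/360756 (W = (13/4)/90189 = (13/4)*(1/90189) = 13/360756 ≈ 3.6035e-5)
-W = -1*13/360756 = -13/360756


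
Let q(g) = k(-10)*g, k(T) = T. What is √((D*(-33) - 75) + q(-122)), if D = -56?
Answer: √2993 ≈ 54.708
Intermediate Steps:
q(g) = -10*g
√((D*(-33) - 75) + q(-122)) = √((-56*(-33) - 75) - 10*(-122)) = √((1848 - 75) + 1220) = √(1773 + 1220) = √2993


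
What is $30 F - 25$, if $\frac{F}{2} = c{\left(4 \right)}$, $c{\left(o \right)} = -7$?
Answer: $-445$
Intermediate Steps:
$F = -14$ ($F = 2 \left(-7\right) = -14$)
$30 F - 25 = 30 \left(-14\right) - 25 = -420 - 25 = -445$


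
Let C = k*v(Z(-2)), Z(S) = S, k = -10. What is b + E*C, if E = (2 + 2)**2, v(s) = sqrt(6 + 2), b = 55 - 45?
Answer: 10 - 320*sqrt(2) ≈ -442.55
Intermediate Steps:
b = 10
v(s) = 2*sqrt(2) (v(s) = sqrt(8) = 2*sqrt(2))
E = 16 (E = 4**2 = 16)
C = -20*sqrt(2) ≈ -28.284
b + E*C = 10 + 16*(-20*sqrt(2)) = 10 - 320*sqrt(2)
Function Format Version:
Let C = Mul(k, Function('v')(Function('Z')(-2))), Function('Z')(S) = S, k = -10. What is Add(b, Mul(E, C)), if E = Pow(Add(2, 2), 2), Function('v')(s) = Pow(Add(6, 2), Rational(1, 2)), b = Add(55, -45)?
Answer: Add(10, Mul(-320, Pow(2, Rational(1, 2)))) ≈ -442.55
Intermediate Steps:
b = 10
Function('v')(s) = Mul(2, Pow(2, Rational(1, 2))) (Function('v')(s) = Pow(8, Rational(1, 2)) = Mul(2, Pow(2, Rational(1, 2))))
E = 16 (E = Pow(4, 2) = 16)
C = Mul(-20, Pow(2, Rational(1, 2))) (C = Mul(-10, Mul(2, Pow(2, Rational(1, 2)))) = Mul(-20, Pow(2, Rational(1, 2))) ≈ -28.284)
Add(b, Mul(E, C)) = Add(10, Mul(16, Mul(-20, Pow(2, Rational(1, 2))))) = Add(10, Mul(-320, Pow(2, Rational(1, 2))))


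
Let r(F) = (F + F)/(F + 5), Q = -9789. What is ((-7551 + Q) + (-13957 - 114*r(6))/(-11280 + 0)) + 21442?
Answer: 101826211/24816 ≈ 4103.3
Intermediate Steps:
r(F) = 2*F/(5 + F) (r(F) = (2*F)/(5 + F) = 2*F/(5 + F))
((-7551 + Q) + (-13957 - 114*r(6))/(-11280 + 0)) + 21442 = ((-7551 - 9789) + (-13957 - 228*6/(5 + 6))/(-11280 + 0)) + 21442 = (-17340 + (-13957 - 228*6/11)/(-11280)) + 21442 = (-17340 + (-13957 - 228*6/11)*(-1/11280)) + 21442 = (-17340 + (-13957 - 114*12/11)*(-1/11280)) + 21442 = (-17340 + (-13957 - 1368/11)*(-1/11280)) + 21442 = (-17340 - 154895/11*(-1/11280)) + 21442 = (-17340 + 30979/24816) + 21442 = -430278461/24816 + 21442 = 101826211/24816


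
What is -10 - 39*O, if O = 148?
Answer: -5782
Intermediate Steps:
-10 - 39*O = -10 - 39*148 = -10 - 5772 = -5782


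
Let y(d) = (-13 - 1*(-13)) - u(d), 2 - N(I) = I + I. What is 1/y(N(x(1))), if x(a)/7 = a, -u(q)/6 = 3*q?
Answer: -1/216 ≈ -0.0046296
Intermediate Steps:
u(q) = -18*q
x(a) = 7*a
N(I) = 2 - 2*I (N(I) = 2 - (I + I) = 2 - 2*I)
y(d) = 18*d (y(d) = (-13 - 1*(-13)) - (-18)*d = (-13 + 13) + 18*d = 0 + 18*d = 18*d)
1/y(N(x(1))) = 1/(18*(2 - 14)) = 1/(18*(-12)) = 1/(-216) = -1/216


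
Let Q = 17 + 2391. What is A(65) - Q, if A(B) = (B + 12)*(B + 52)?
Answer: 6601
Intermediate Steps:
Q = 2408
A(B) = (12 + B)*(52 + B)
A(65) - Q = (624 + 65² + 64*65) - 1*2408 = (624 + 4225 + 4160) - 2408 = 9009 - 2408 = 6601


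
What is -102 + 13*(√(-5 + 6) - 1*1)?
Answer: -102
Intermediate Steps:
-102 + 13*(√(-5 + 6) - 1*1) = -102 + 13*(√1 - 1) = -102 + 13*(1 - 1) = -102 + 13*0 = -102 + 0 = -102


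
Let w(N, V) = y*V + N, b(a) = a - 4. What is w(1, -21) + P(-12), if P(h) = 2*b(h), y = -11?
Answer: 200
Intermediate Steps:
b(a) = -4 + a
P(h) = -8 + 2*h (P(h) = 2*(-4 + h) = -8 + 2*h)
w(N, V) = N - 11*V (w(N, V) = -11*V + N = N - 11*V)
w(1, -21) + P(-12) = (1 - 11*(-21)) + (-8 + 2*(-12)) = (1 + 231) + (-8 - 24) = 232 - 32 = 200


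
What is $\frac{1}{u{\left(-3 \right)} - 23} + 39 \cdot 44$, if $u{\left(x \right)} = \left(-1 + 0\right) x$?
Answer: $\frac{34319}{20} \approx 1715.9$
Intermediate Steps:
$u{\left(x \right)} = - x$
$\frac{1}{u{\left(-3 \right)} - 23} + 39 \cdot 44 = \frac{1}{\left(-1\right) \left(-3\right) - 23} + 39 \cdot 44 = \frac{1}{3 - 23} + 1716 = \frac{1}{-20} + 1716 = - \frac{1}{20} + 1716 = \frac{34319}{20}$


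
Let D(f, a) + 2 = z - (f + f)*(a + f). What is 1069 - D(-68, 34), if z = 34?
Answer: 5661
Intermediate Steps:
D(f, a) = 32 - 2*f*(a + f) (D(f, a) = -2 + (34 - (f + f)*(a + f)) = -2 + (34 - 2*f*(a + f)) = 32 - 2*f*(a + f))
1069 - D(-68, 34) = 1069 - (32 - 2*(-68)² - 2*34*(-68)) = 1069 - (32 - 2*4624 + 4624) = 1069 - (32 - 9248 + 4624) = 1069 - 1*(-4592) = 1069 + 4592 = 5661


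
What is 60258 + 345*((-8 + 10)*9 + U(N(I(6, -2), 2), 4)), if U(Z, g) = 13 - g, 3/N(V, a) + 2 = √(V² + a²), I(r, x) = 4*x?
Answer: 69573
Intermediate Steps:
N(V, a) = 3/(-2 + √(V² + a²))
60258 + 345*((-8 + 10)*9 + U(N(I(6, -2), 2), 4)) = 60258 + 345*((-8 + 10)*9 + (13 - 1*4)) = 60258 + 345*(2*9 + (13 - 4)) = 60258 + 345*(18 + 9) = 60258 + 345*27 = 60258 + 9315 = 69573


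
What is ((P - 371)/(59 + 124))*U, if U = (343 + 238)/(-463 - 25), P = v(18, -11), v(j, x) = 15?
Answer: 51709/22326 ≈ 2.3161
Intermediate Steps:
P = 15
U = -581/488 (U = 581/(-488) = 581*(-1/488) = -581/488 ≈ -1.1906)
((P - 371)/(59 + 124))*U = ((15 - 371)/(59 + 124))*(-581/488) = -356/183*(-581/488) = 51709/22326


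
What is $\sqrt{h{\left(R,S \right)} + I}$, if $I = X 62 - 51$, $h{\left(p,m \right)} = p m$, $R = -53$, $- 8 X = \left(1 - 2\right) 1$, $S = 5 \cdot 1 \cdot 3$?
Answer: $\frac{i \sqrt{3353}}{2} \approx 28.953 i$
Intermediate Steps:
$S = 15$ ($S = 5 \cdot 3 = 15$)
$X = \frac{1}{8}$ ($X = - \frac{\left(1 - 2\right) 1}{8} = - \frac{\left(-1\right) 1}{8} = \left(- \frac{1}{8}\right) \left(-1\right) = \frac{1}{8} \approx 0.125$)
$h{\left(p,m \right)} = m p$
$I = - \frac{173}{4}$ ($I = \frac{1}{8} \cdot 62 - 51 = \frac{31}{4} - 51 = - \frac{173}{4} \approx -43.25$)
$\sqrt{h{\left(R,S \right)} + I} = \sqrt{15 \left(-53\right) - \frac{173}{4}} = \sqrt{-795 - \frac{173}{4}} = \sqrt{- \frac{3353}{4}} = \frac{i \sqrt{3353}}{2}$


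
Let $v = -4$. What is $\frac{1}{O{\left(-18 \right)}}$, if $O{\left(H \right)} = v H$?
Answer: $\frac{1}{72} \approx 0.013889$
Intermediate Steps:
$O{\left(H \right)} = - 4 H$
$\frac{1}{O{\left(-18 \right)}} = \frac{1}{\left(-4\right) \left(-18\right)} = \frac{1}{72}$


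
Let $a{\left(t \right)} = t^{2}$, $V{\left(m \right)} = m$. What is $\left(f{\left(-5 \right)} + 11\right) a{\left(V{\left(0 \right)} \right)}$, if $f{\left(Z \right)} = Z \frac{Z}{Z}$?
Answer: $0$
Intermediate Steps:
$f{\left(Z \right)} = Z$ ($f{\left(Z \right)} = Z 1 = Z$)
$\left(f{\left(-5 \right)} + 11\right) a{\left(V{\left(0 \right)} \right)} = \left(-5 + 11\right) 0^{2} = 6 \cdot 0 = 0$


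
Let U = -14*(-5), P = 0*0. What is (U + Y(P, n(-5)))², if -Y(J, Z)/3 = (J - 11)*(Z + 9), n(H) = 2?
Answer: 187489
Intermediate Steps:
P = 0
U = 70
Y(J, Z) = -3*(-11 + J)*(9 + Z) (Y(J, Z) = -3*(J - 11)*(Z + 9) = -3*(-11 + J)*(9 + Z))
(U + Y(P, n(-5)))² = (70 + (297 - 27*0 + 33*2 - 3*0*2))² = (70 + (297 + 0 + 66 + 0))² = (70 + 363)² = 433² = 187489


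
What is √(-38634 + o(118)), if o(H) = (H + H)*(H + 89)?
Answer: √10218 ≈ 101.08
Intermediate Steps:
o(H) = 2*H*(89 + H) (o(H) = (2*H)*(89 + H) = 2*H*(89 + H))
√(-38634 + o(118)) = √(-38634 + 2*118*(89 + 118)) = √(-38634 + 2*118*207) = √(-38634 + 48852) = √10218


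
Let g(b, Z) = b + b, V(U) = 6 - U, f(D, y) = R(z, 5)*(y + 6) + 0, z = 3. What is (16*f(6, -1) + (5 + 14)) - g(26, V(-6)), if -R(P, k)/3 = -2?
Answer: 447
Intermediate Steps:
R(P, k) = 6 (R(P, k) = -3*(-2) = 6)
f(D, y) = 36 + 6*y (f(D, y) = 6*(y + 6) + 0 = 6*(6 + y) + 0 = (36 + 6*y) + 0 = 36 + 6*y)
g(b, Z) = 2*b
(16*f(6, -1) + (5 + 14)) - g(26, V(-6)) = (16*(36 + 6*(-1)) + (5 + 14)) - 2*26 = (16*(36 - 6) + 19) - 1*52 = (16*30 + 19) - 52 = (480 + 19) - 52 = 499 - 52 = 447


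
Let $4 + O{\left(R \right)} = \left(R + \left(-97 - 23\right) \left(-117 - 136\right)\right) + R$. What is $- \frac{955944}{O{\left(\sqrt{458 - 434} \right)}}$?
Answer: $- \frac{1813664754}{57592915} + \frac{238986 \sqrt{6}}{57592915} \approx -31.481$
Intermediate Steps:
$O{\left(R \right)} = 30356 + 2 R$ ($O{\left(R \right)} = -4 + \left(\left(R + \left(-97 - 23\right) \left(-117 - 136\right)\right) + R\right) = -4 + \left(\left(R - -30360\right) + R\right) = -4 + \left(\left(R + 30360\right) + R\right) = -4 + \left(\left(30360 + R\right) + R\right) = -4 + \left(30360 + 2 R\right) = 30356 + 2 R$)
$- \frac{955944}{O{\left(\sqrt{458 - 434} \right)}} = - \frac{955944}{30356 + 2 \sqrt{458 - 434}} = - \frac{955944}{30356 + 2 \sqrt{24}} = - \frac{955944}{30356 + 2 \cdot 2 \sqrt{6}} = - \frac{955944}{30356 + 4 \sqrt{6}}$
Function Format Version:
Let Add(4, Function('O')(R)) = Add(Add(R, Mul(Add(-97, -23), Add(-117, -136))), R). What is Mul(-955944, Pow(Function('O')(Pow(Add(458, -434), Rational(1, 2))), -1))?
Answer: Add(Rational(-1813664754, 57592915), Mul(Rational(238986, 57592915), Pow(6, Rational(1, 2)))) ≈ -31.481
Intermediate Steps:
Function('O')(R) = Add(30356, Mul(2, R)) (Function('O')(R) = Add(-4, Add(Add(R, Mul(Add(-97, -23), Add(-117, -136))), R)) = Add(-4, Add(Add(R, Mul(-120, -253)), R)) = Add(-4, Add(Add(R, 30360), R)) = Add(-4, Add(Add(30360, R), R)) = Add(-4, Add(30360, Mul(2, R))) = Add(30356, Mul(2, R)))
Mul(-955944, Pow(Function('O')(Pow(Add(458, -434), Rational(1, 2))), -1)) = Mul(-955944, Pow(Add(30356, Mul(2, Pow(Add(458, -434), Rational(1, 2)))), -1)) = Mul(-955944, Pow(Add(30356, Mul(2, Pow(24, Rational(1, 2)))), -1)) = Mul(-955944, Pow(Add(30356, Mul(2, Mul(2, Pow(6, Rational(1, 2))))), -1)) = Mul(-955944, Pow(Add(30356, Mul(4, Pow(6, Rational(1, 2)))), -1))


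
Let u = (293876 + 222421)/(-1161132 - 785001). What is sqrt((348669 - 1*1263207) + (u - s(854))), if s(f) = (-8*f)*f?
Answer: sqrt(4694919298823561)/30891 ≈ 2218.1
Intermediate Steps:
s(f) = -8*f**2
u = -172099/648711 (u = 516297/(-1946133) = 516297*(-1/1946133) = -172099/648711 ≈ -0.26529)
sqrt((348669 - 1*1263207) + (u - s(854))) = sqrt((348669 - 1*1263207) + (-172099/648711 - (-8)*854**2)) = sqrt((348669 - 1263207) + (-172099/648711 - (-8)*729316)) = sqrt(-914538 + (-172099/648711 - 1*(-5834528))) = sqrt(-914538 + (-172099/648711 + 5834528)) = sqrt(-914538 + 3784922321309/648711) = sqrt(3191651460791/648711) = sqrt(4694919298823561)/30891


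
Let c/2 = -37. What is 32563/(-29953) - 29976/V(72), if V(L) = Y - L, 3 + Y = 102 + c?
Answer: 896340667/1407791 ≈ 636.70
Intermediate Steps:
c = -74 (c = 2*(-37) = -74)
Y = 25 (Y = -3 + (102 - 74) = -3 + 28 = 25)
V(L) = 25 - L
32563/(-29953) - 29976/V(72) = 32563/(-29953) - 29976/(25 - 1*72) = 32563*(-1/29953) - 29976/(25 - 72) = -32563/29953 - 29976/(-47) = -32563/29953 - 29976*(-1/47) = -32563/29953 + 29976/47 = 896340667/1407791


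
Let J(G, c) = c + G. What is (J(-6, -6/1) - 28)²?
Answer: 1600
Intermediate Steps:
J(G, c) = G + c
(J(-6, -6/1) - 28)² = ((-6 - 6/1) - 28)² = ((-6 - 6*1) - 28)² = ((-6 - 6) - 28)² = (-12 - 28)² = (-40)² = 1600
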